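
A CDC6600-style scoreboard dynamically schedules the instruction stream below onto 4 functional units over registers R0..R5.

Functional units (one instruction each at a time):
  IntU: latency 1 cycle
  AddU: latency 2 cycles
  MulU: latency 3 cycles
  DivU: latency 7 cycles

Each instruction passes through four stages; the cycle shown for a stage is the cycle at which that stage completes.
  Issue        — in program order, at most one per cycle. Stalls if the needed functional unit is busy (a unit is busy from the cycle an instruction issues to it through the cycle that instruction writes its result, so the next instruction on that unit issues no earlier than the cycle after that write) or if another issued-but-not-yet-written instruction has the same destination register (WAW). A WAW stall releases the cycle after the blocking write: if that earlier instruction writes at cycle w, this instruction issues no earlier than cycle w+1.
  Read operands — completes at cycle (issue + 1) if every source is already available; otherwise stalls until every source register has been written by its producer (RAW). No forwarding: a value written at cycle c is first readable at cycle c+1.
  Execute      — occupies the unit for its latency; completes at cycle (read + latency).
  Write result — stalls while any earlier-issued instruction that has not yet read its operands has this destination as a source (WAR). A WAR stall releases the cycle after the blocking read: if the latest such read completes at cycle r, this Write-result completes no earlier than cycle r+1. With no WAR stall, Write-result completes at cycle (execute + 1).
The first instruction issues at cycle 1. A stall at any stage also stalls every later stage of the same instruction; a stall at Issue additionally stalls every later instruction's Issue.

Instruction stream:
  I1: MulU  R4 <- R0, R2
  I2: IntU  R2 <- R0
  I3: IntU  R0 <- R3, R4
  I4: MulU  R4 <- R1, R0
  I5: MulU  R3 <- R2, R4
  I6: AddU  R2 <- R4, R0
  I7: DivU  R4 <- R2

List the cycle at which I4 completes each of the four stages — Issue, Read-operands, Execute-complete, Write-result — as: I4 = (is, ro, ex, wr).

I4 = (7, 10, 13, 14)

cycle 1: issue I1 (MulU)
cycle 2: I1 read-ops, issue I2 (IntU)
cycle 3: I2 read-ops
cycle 4: I2 finished on IntU
cycle 5: I1 finished on MulU, I2→R2
cycle 6: I1→R4, issue I3 (IntU)
cycle 7: I3 read-ops, issue I4 (MulU)
cycle 8: I3 finished on IntU
cycle 9: I3→R0
cycle 10: I4 read-ops
cycle 13: I4 finished on MulU
cycle 14: I4→R4
cycle 15: issue I5 (MulU)
cycle 16: I5 read-ops, issue I6 (AddU)
cycle 17: I6 read-ops, issue I7 (DivU)
cycle 19: I5 finished on MulU, I6 finished on AddU
cycle 20: I5→R3, I6→R2
cycle 21: I7 read-ops
cycle 28: I7 finished on DivU
cycle 29: I7→R4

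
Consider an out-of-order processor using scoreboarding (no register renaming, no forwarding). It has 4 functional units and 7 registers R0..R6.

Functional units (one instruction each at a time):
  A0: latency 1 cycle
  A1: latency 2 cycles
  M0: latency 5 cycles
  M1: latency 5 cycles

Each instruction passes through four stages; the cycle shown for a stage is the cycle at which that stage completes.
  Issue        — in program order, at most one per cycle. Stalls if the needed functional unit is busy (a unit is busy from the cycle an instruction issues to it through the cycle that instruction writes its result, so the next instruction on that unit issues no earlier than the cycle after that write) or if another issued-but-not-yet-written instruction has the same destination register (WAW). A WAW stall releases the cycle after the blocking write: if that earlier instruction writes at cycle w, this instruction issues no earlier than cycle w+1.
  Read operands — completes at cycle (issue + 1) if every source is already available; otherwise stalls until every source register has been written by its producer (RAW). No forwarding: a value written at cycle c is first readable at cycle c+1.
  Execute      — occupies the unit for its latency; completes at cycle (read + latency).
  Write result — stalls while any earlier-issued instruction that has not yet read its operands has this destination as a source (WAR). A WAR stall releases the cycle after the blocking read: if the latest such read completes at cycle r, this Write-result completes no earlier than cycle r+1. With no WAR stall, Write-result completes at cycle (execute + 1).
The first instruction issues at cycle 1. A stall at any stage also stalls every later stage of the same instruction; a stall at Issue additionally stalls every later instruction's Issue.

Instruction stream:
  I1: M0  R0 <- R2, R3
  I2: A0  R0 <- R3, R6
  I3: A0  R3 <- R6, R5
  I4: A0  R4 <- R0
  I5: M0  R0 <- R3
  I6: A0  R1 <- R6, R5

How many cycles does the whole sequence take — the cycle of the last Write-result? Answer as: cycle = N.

[1] I1 issues→M0
[2] I1 reads
[7] I1 exec-done
[8] I1 writes R0
[9] I2 issues→A0
[10] I2 reads
[11] I2 exec-done
[12] I2 writes R0
[13] I3 issues→A0
[14] I3 reads
[15] I3 exec-done
[16] I3 writes R3
[17] I4 issues→A0
[18] I4 reads, I5 issues→M0
[19] I4 exec-done, I5 reads
[20] I4 writes R4
[21] I6 issues→A0
[22] I6 reads
[23] I6 exec-done
[24] I5 exec-done, I6 writes R1
[25] I5 writes R0

cycle = 25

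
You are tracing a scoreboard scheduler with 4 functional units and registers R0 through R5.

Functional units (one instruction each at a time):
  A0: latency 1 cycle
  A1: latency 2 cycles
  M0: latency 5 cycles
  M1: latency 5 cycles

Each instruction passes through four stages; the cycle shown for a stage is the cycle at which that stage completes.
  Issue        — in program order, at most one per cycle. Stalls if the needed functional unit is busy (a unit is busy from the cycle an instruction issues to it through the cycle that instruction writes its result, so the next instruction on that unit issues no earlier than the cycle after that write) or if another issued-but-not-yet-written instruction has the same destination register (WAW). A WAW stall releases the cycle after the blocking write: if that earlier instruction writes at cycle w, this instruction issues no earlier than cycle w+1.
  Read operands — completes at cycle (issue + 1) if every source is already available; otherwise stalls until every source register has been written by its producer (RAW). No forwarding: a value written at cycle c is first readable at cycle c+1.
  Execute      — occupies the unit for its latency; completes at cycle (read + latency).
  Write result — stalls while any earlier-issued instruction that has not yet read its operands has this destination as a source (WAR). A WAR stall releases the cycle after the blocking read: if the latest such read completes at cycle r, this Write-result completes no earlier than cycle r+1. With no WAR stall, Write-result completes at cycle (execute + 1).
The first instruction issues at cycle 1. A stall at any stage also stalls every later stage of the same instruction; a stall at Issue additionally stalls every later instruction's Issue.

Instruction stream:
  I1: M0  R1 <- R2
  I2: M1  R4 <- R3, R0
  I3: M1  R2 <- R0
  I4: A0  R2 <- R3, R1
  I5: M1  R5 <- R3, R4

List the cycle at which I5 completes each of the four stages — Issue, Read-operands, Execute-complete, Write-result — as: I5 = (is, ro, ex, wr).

cycle 1: I1 issues→M0
cycle 2: I1 reads, I2 issues→M1
cycle 3: I2 reads
cycle 7: I1 exec-done
cycle 8: I1 writes R1, I2 exec-done
cycle 9: I2 writes R4
cycle 10: I3 issues→M1
cycle 11: I3 reads
cycle 16: I3 exec-done
cycle 17: I3 writes R2
cycle 18: I4 issues→A0
cycle 19: I4 reads, I5 issues→M1
cycle 20: I4 exec-done, I5 reads
cycle 21: I4 writes R2
cycle 25: I5 exec-done
cycle 26: I5 writes R5

I5 = (19, 20, 25, 26)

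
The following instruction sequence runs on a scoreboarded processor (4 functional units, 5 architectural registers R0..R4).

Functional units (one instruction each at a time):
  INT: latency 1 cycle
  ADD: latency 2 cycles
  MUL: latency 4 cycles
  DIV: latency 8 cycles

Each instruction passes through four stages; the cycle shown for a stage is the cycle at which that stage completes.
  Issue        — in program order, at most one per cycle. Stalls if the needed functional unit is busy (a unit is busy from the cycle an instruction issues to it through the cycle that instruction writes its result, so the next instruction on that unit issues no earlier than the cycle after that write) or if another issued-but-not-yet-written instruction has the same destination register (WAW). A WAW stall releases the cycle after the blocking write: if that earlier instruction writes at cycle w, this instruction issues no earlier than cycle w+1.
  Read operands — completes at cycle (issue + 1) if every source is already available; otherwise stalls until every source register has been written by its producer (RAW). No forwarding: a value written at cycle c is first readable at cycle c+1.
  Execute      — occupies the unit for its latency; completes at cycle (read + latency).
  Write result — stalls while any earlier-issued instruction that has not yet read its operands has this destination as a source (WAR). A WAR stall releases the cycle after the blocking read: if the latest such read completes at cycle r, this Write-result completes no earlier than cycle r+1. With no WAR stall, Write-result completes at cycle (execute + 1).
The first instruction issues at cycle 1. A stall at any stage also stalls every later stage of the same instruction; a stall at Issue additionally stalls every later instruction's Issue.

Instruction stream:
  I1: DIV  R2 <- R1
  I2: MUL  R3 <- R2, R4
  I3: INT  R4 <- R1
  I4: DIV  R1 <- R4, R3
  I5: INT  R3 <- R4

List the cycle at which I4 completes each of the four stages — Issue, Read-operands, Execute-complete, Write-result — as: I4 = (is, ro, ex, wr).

I1 -> (1, 2, 10, 11)
I2 -> (2, 12, 16, 17)  // RAW R2: wait I1 write@11
I3 -> (3, 4, 5, 13)  // WAR R4: wait I2 read@12
I4 -> (12, 18, 26, 27)  // struct: DIV busy until I1 writes@11, RAW R3: wait I2 write@17
I5 -> (18, 19, 20, 21)  // WAW R3: wait I2 write@17

I4 = (12, 18, 26, 27)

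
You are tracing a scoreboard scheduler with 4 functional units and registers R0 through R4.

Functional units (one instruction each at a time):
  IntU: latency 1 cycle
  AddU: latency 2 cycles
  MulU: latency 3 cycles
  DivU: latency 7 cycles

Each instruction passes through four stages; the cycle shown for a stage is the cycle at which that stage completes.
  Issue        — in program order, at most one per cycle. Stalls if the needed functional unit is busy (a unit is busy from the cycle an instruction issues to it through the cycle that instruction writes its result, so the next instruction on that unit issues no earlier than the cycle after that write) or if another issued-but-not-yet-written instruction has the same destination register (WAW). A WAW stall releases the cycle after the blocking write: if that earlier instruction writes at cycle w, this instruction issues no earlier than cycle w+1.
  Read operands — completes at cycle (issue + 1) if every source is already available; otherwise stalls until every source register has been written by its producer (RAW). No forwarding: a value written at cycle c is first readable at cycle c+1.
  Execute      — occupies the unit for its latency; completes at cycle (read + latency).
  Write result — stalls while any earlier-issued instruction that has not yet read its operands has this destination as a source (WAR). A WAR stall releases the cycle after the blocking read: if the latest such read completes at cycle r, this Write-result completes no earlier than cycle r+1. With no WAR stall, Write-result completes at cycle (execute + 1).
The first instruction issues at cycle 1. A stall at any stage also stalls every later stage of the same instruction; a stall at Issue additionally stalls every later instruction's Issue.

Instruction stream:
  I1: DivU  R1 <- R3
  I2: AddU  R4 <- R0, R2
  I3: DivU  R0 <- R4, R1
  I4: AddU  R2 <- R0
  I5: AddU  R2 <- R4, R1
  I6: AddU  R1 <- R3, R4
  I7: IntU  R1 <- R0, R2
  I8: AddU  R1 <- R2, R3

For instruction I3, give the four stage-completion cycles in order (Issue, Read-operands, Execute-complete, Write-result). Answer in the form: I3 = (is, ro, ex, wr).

I1  is:1  ro:2  ex:9  wr:10
I2  is:2  ro:3  ex:5  wr:6
I3  is:11  ro:12  ex:19  wr:20  — struct: DivU busy until I1 writes@10
I4  is:12  ro:21  ex:23  wr:24  — RAW R0: wait I3 write@20
I5  is:25  ro:26  ex:28  wr:29  — struct: AddU busy until I4 writes@24
I6  is:30  ro:31  ex:33  wr:34  — struct: AddU busy until I5 writes@29
I7  is:35  ro:36  ex:37  wr:38  — WAW R1: wait I6 write@34
I8  is:39  ro:40  ex:42  wr:43  — WAW R1: wait I7 write@38

I3 = (11, 12, 19, 20)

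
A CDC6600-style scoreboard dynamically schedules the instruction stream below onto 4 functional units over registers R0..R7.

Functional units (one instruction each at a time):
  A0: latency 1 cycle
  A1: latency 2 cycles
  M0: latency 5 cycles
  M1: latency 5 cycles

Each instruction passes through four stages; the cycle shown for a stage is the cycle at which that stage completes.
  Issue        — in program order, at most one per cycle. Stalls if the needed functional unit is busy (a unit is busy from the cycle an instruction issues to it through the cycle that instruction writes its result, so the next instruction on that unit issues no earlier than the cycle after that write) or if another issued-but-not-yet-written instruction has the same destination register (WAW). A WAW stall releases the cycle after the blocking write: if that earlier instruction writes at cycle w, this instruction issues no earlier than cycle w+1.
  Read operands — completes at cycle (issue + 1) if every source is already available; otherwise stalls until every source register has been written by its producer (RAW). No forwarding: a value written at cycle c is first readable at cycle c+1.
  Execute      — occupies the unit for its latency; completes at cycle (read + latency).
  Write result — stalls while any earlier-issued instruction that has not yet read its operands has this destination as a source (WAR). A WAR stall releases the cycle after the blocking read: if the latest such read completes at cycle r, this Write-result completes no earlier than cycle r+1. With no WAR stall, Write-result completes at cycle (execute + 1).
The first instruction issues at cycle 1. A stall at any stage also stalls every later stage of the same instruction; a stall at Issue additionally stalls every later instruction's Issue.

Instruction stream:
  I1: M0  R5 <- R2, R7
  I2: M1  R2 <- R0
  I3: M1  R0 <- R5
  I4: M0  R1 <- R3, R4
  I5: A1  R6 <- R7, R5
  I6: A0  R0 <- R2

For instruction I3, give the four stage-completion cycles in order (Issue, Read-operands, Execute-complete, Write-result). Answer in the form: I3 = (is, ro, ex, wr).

I3 = (10, 11, 16, 17)

cycle 1: issue I1 (M0)
cycle 2: I1 read-ops | issue I2 (M1)
cycle 3: I2 read-ops
cycle 7: I1 finished on M0
cycle 8: I1→R5 | I2 finished on M1
cycle 9: I2→R2
cycle 10: issue I3 (M1)
cycle 11: I3 read-ops | issue I4 (M0)
cycle 12: I4 read-ops | issue I5 (A1)
cycle 13: I5 read-ops
cycle 15: I5 finished on A1
cycle 16: I3 finished on M1 | I5→R6
cycle 17: I3→R0 | I4 finished on M0
cycle 18: I4→R1 | issue I6 (A0)
cycle 19: I6 read-ops
cycle 20: I6 finished on A0
cycle 21: I6→R0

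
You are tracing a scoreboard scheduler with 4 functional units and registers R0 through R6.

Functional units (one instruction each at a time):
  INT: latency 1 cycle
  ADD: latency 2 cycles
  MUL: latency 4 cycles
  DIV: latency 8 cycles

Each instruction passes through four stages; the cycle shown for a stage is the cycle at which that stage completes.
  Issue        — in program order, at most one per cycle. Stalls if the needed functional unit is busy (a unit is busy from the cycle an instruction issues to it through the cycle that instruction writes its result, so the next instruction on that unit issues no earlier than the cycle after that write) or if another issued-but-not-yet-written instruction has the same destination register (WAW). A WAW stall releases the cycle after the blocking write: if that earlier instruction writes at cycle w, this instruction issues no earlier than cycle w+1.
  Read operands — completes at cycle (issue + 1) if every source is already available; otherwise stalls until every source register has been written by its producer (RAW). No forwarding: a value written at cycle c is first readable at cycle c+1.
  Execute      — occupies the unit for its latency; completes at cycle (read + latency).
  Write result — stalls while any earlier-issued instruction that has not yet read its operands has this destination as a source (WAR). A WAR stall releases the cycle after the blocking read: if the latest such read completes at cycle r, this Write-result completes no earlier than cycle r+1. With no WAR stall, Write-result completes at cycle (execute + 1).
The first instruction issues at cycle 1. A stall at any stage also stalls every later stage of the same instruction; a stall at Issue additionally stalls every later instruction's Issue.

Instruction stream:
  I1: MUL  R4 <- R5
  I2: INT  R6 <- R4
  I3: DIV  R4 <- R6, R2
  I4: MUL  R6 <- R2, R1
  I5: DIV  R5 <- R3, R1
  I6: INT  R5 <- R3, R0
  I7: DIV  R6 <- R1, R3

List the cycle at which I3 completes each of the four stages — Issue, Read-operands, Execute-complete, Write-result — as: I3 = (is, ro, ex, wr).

I3 = (8, 11, 19, 20)

[1] I1→MUL
[2] I1 RO · I2→INT
[6] I1 EX
[7] I1 WR R4
[8] I2 RO · I3→DIV
[9] I2 EX
[10] I2 WR R6
[11] I3 RO · I4→MUL
[12] I4 RO
[16] I4 EX
[17] I4 WR R6
[19] I3 EX
[20] I3 WR R4
[21] I5→DIV
[22] I5 RO
[30] I5 EX
[31] I5 WR R5
[32] I6→INT
[33] I6 RO · I7→DIV
[34] I6 EX · I7 RO
[35] I6 WR R5
[42] I7 EX
[43] I7 WR R6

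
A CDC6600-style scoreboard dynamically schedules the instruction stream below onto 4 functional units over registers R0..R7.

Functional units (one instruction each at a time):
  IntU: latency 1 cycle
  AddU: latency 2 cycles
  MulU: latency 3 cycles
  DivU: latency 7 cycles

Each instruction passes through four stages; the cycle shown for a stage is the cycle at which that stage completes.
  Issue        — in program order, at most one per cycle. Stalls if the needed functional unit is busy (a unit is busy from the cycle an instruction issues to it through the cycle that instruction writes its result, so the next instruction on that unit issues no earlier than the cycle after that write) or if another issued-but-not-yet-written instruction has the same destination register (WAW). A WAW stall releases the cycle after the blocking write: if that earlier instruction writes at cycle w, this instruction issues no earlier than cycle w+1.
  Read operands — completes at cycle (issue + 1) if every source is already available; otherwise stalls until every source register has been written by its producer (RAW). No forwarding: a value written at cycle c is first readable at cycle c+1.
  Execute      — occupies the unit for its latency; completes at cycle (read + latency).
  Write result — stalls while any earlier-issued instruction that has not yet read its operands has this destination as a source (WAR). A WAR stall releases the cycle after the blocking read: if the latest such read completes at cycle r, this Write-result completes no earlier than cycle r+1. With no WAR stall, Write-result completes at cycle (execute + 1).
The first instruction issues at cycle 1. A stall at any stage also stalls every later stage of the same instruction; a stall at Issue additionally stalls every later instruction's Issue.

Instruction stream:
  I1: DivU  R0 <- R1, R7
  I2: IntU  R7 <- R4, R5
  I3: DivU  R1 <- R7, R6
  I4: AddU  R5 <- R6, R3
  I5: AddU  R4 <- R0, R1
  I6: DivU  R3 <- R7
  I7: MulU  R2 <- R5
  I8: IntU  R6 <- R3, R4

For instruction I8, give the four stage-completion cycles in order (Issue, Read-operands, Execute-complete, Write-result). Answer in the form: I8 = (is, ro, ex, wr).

t=1  I1→DivU
t=2  I1 RO | I2→IntU
t=3  I2 RO
t=4  I2 EX
t=5  I2 WR R7
t=9  I1 EX
t=10  I1 WR R0
t=11  I3→DivU
t=12  I3 RO | I4→AddU
t=13  I4 RO
t=15  I4 EX
t=16  I4 WR R5
t=17  I5→AddU
t=19  I3 EX
t=20  I3 WR R1
t=21  I5 RO | I6→DivU
t=22  I6 RO | I7→MulU
t=23  I5 EX | I7 RO | I8→IntU
t=24  I5 WR R4
t=26  I7 EX
t=27  I7 WR R2
t=29  I6 EX
t=30  I6 WR R3
t=31  I8 RO
t=32  I8 EX
t=33  I8 WR R6

I8 = (23, 31, 32, 33)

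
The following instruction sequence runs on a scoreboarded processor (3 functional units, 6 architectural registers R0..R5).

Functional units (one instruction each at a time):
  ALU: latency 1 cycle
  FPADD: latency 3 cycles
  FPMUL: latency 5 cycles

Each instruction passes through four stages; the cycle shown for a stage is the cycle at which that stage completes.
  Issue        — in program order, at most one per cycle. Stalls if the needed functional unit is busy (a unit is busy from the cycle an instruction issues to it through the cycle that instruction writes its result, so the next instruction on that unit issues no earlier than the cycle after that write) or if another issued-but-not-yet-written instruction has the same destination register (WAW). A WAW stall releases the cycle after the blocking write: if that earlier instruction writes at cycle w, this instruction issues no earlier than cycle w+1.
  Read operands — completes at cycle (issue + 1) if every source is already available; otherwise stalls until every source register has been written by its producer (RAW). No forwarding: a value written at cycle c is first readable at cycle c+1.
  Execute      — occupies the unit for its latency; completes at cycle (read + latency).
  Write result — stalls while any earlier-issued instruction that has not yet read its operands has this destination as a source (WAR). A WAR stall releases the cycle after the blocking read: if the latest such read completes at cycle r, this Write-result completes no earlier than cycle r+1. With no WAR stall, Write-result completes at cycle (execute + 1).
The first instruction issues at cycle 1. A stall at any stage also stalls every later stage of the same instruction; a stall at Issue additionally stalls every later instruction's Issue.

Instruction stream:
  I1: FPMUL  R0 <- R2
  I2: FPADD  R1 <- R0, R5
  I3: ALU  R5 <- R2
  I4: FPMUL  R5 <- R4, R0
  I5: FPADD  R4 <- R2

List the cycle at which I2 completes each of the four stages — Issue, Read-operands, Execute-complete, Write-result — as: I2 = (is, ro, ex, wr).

[1] I1 dispatched to FPMUL
[2] I1 operands ready · I2 dispatched to FPADD
[3] I3 dispatched to ALU
[4] I3 operands ready
[5] I3 complete
[7] I1 complete
[8] R0←I1
[9] I2 operands ready
[10] R5←I3
[11] I4 dispatched to FPMUL
[12] I2 complete · I4 operands ready
[13] R1←I2
[14] I5 dispatched to FPADD
[15] I5 operands ready
[17] I4 complete
[18] R5←I4 · I5 complete
[19] R4←I5

I2 = (2, 9, 12, 13)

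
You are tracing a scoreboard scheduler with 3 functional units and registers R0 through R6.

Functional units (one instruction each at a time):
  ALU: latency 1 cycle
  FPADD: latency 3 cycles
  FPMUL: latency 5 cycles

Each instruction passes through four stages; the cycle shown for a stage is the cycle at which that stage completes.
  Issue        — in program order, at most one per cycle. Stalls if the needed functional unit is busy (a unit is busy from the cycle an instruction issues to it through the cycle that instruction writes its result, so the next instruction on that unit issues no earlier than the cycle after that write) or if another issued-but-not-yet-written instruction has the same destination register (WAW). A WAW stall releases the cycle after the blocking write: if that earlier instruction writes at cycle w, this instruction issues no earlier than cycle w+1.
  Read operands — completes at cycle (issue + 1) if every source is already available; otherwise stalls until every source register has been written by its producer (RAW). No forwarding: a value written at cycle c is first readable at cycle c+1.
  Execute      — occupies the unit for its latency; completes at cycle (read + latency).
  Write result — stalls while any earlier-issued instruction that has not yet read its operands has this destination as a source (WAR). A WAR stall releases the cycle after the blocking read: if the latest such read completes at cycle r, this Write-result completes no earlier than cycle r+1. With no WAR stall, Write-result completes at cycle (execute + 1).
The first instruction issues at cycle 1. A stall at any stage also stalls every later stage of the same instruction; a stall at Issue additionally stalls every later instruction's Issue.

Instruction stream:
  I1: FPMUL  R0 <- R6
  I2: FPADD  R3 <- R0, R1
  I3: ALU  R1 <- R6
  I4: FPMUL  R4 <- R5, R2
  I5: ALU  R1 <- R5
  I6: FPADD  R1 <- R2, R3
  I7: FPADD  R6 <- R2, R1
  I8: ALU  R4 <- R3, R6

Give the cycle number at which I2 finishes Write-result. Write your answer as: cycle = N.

cycle = 13

I1: IS=1 RO=2 EX=7 WR=8
I2: IS=2 RO=9 EX=12 WR=13  [RAW R0: wait I1 write@8]
I3: IS=3 RO=4 EX=5 WR=10  [WAR R1: wait I2 read@9]
I4: IS=9 RO=10 EX=15 WR=16  [struct: FPMUL busy until I1 writes@8]
I5: IS=11 RO=12 EX=13 WR=14  [struct: ALU busy until I3 writes@10]
I6: IS=15 RO=16 EX=19 WR=20  [WAW R1: wait I5 write@14]
I7: IS=21 RO=22 EX=25 WR=26  [struct: FPADD busy until I6 writes@20]
I8: IS=22 RO=27 EX=28 WR=29  [RAW R6: wait I7 write@26]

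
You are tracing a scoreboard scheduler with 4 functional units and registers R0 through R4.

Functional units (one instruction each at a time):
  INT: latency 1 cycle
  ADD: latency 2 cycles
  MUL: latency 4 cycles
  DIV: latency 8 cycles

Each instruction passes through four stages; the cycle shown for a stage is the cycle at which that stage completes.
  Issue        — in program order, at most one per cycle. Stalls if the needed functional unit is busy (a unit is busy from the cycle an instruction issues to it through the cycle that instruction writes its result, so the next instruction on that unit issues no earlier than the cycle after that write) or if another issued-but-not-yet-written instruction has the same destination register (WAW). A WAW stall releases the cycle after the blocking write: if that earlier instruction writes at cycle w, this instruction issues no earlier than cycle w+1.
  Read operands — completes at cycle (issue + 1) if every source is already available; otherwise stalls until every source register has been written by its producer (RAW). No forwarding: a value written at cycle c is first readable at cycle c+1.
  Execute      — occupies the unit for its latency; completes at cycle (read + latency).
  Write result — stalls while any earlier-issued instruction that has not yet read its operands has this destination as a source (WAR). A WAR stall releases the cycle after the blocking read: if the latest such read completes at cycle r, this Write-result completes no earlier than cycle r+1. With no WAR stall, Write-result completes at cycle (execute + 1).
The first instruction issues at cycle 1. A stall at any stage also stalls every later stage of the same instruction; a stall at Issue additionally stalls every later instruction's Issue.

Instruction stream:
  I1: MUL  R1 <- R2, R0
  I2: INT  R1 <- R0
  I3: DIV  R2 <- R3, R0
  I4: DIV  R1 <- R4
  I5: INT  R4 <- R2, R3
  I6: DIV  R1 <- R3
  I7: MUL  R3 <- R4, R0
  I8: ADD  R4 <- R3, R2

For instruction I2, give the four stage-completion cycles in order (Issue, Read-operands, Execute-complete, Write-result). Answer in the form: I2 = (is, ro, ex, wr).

I2 = (8, 9, 10, 11)

cycle 1: I1 dispatched to MUL
cycle 2: I1 operands ready
cycle 6: I1 complete
cycle 7: R1←I1
cycle 8: I2 dispatched to INT
cycle 9: I2 operands ready · I3 dispatched to DIV
cycle 10: I2 complete · I3 operands ready
cycle 11: R1←I2
cycle 18: I3 complete
cycle 19: R2←I3
cycle 20: I4 dispatched to DIV
cycle 21: I4 operands ready · I5 dispatched to INT
cycle 22: I5 operands ready
cycle 23: I5 complete
cycle 24: R4←I5
cycle 29: I4 complete
cycle 30: R1←I4
cycle 31: I6 dispatched to DIV
cycle 32: I6 operands ready · I7 dispatched to MUL
cycle 33: I7 operands ready · I8 dispatched to ADD
cycle 37: I7 complete
cycle 38: R3←I7
cycle 39: I8 operands ready
cycle 40: I6 complete
cycle 41: R1←I6 · I8 complete
cycle 42: R4←I8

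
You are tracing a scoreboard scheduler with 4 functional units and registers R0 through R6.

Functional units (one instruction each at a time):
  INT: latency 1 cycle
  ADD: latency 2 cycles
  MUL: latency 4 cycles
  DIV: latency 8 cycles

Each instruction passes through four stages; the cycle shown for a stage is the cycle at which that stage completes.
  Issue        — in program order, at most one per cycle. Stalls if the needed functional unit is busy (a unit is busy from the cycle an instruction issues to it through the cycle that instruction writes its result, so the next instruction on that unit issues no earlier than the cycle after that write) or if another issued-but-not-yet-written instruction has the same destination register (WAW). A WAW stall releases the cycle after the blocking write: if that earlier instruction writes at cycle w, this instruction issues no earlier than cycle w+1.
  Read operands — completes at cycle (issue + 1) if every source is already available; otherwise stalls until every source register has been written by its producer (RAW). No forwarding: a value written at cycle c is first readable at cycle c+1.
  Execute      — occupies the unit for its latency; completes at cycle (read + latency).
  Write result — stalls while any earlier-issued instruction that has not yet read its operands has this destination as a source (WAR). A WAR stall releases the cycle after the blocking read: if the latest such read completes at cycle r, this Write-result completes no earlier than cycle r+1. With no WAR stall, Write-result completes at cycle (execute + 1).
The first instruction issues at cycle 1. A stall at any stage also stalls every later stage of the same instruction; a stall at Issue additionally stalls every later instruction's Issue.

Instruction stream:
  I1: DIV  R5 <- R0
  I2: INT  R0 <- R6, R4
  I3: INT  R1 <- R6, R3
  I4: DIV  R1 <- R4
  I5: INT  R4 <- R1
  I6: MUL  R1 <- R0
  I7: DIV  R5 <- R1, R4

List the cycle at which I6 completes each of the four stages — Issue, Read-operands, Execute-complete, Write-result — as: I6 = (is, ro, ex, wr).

I6 = (23, 24, 28, 29)

[1] issue I1 (DIV)
[2] I1 read-ops | issue I2 (INT)
[3] I2 read-ops
[4] I2 finished on INT
[5] I2→R0
[6] issue I3 (INT)
[7] I3 read-ops
[8] I3 finished on INT
[9] I3→R1
[10] I1 finished on DIV
[11] I1→R5
[12] issue I4 (DIV)
[13] I4 read-ops | issue I5 (INT)
[21] I4 finished on DIV
[22] I4→R1
[23] I5 read-ops | issue I6 (MUL)
[24] I5 finished on INT | I6 read-ops | issue I7 (DIV)
[25] I5→R4
[28] I6 finished on MUL
[29] I6→R1
[30] I7 read-ops
[38] I7 finished on DIV
[39] I7→R5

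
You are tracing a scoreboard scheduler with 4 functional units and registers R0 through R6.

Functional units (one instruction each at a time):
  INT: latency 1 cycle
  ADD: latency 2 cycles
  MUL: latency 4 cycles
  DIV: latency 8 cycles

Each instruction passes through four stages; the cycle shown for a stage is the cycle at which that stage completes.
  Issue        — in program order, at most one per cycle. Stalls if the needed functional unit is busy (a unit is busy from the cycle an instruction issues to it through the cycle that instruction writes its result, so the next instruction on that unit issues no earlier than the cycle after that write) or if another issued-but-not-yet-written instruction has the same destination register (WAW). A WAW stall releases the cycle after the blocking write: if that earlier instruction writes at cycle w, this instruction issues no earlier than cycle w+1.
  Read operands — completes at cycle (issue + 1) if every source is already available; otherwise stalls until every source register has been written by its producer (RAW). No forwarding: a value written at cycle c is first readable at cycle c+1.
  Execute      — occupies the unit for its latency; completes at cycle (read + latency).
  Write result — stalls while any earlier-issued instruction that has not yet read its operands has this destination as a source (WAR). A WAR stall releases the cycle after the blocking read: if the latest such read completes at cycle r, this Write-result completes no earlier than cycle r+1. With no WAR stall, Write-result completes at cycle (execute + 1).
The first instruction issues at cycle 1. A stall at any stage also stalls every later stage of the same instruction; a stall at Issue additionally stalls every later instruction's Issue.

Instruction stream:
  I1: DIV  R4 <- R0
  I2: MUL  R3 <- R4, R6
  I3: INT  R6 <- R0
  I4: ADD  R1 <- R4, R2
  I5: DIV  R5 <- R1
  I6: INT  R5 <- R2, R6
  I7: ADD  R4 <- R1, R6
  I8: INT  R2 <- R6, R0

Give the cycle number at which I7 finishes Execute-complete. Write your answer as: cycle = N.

cycle = 30

[1] I1 issues→DIV
[2] I1 reads | I2 issues→MUL
[3] I3 issues→INT
[4] I3 reads | I4 issues→ADD
[5] I3 exec-done
[10] I1 exec-done
[11] I1 writes R4
[12] I2 reads | I4 reads | I5 issues→DIV
[13] I3 writes R6
[14] I4 exec-done
[15] I4 writes R1
[16] I2 exec-done | I5 reads
[17] I2 writes R3
[24] I5 exec-done
[25] I5 writes R5
[26] I6 issues→INT
[27] I6 reads | I7 issues→ADD
[28] I6 exec-done | I7 reads
[29] I6 writes R5
[30] I7 exec-done | I8 issues→INT
[31] I7 writes R4 | I8 reads
[32] I8 exec-done
[33] I8 writes R2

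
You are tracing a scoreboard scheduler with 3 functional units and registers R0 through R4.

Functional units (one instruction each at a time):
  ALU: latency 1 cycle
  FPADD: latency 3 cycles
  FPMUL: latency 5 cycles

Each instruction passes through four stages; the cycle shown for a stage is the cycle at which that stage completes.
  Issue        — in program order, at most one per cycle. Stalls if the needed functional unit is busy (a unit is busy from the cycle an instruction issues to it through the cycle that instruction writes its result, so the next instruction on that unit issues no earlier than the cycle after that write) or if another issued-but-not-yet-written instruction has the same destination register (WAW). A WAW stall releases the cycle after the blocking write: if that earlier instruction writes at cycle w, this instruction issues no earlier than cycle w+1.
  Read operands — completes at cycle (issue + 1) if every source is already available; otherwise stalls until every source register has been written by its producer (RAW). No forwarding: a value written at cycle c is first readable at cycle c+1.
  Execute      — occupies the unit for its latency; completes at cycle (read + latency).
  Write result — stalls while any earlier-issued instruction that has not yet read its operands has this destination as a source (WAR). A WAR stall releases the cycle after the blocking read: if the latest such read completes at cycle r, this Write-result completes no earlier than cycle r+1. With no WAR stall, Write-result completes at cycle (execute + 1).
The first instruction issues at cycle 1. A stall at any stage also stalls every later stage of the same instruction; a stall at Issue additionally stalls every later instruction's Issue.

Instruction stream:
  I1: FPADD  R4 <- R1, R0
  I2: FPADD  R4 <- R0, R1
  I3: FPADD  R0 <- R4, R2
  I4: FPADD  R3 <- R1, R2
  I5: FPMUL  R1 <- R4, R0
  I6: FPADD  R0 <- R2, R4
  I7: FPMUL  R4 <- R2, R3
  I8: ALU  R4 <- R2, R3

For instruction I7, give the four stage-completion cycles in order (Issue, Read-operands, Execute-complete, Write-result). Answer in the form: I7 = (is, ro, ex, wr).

t=1  I1 dispatched to FPADD
t=2  I1 operands ready
t=5  I1 complete
t=6  R4←I1
t=7  I2 dispatched to FPADD
t=8  I2 operands ready
t=11  I2 complete
t=12  R4←I2
t=13  I3 dispatched to FPADD
t=14  I3 operands ready
t=17  I3 complete
t=18  R0←I3
t=19  I4 dispatched to FPADD
t=20  I4 operands ready, I5 dispatched to FPMUL
t=21  I5 operands ready
t=23  I4 complete
t=24  R3←I4
t=25  I6 dispatched to FPADD
t=26  I5 complete, I6 operands ready
t=27  R1←I5
t=28  I7 dispatched to FPMUL
t=29  I6 complete, I7 operands ready
t=30  R0←I6
t=34  I7 complete
t=35  R4←I7
t=36  I8 dispatched to ALU
t=37  I8 operands ready
t=38  I8 complete
t=39  R4←I8

I7 = (28, 29, 34, 35)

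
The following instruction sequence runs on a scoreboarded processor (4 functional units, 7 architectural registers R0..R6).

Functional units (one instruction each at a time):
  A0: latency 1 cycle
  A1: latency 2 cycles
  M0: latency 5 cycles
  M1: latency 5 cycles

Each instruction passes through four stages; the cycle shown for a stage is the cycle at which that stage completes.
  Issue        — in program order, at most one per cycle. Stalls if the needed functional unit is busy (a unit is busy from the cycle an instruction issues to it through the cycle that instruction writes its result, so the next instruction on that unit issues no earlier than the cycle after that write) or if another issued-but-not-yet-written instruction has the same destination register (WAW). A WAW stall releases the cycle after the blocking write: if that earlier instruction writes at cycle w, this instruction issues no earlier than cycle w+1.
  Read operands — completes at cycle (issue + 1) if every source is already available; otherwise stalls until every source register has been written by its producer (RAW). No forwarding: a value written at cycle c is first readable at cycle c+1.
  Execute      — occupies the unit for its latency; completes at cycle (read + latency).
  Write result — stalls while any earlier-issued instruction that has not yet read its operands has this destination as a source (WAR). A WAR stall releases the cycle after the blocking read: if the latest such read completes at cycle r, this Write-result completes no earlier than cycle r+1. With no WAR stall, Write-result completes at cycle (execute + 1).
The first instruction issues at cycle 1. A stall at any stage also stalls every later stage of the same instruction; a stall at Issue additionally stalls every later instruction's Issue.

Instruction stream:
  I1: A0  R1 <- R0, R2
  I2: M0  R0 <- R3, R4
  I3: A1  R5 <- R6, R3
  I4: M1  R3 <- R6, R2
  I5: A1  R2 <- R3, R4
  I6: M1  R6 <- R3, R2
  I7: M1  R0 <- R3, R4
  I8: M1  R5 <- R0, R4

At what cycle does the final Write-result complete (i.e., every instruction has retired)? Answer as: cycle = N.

I1: IS=1 RO=2 EX=3 WR=4
I2: IS=2 RO=3 EX=8 WR=9
I3: IS=3 RO=4 EX=6 WR=7
I4: IS=4 RO=5 EX=10 WR=11
I5: IS=8 RO=12 EX=14 WR=15  [struct: A1 busy until I3 writes@7; RAW R3: wait I4 write@11]
I6: IS=12 RO=16 EX=21 WR=22  [struct: M1 busy until I4 writes@11; RAW R2: wait I5 write@15]
I7: IS=23 RO=24 EX=29 WR=30  [struct: M1 busy until I6 writes@22]
I8: IS=31 RO=32 EX=37 WR=38  [struct: M1 busy until I7 writes@30]

cycle = 38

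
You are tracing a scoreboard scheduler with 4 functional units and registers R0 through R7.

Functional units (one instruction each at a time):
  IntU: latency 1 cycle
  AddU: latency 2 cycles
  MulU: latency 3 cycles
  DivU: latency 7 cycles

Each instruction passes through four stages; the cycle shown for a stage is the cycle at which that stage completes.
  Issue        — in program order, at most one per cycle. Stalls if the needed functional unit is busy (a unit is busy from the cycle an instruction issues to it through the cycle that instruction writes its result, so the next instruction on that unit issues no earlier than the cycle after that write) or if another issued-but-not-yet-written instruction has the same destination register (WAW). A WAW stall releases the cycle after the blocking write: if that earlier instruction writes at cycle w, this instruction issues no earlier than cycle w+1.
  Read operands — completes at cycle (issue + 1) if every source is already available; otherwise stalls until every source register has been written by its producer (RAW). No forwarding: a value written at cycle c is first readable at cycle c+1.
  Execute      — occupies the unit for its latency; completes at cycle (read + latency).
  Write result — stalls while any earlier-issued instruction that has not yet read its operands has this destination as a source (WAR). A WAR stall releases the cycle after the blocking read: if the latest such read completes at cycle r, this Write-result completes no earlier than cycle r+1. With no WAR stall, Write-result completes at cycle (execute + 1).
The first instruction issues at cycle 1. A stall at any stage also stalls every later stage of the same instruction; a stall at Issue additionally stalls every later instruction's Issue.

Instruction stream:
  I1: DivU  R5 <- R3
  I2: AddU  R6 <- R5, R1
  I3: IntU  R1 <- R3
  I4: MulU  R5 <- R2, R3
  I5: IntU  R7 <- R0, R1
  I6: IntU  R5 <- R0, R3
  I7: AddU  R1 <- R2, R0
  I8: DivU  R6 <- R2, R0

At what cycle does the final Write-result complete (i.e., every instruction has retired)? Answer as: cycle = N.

cycle = 28

[1] I1 dispatched to DivU
[2] I1 operands ready, I2 dispatched to AddU
[3] I3 dispatched to IntU
[4] I3 operands ready
[5] I3 complete
[9] I1 complete
[10] R5←I1
[11] I2 operands ready, I4 dispatched to MulU
[12] R1←I3, I4 operands ready
[13] I2 complete, I5 dispatched to IntU
[14] R6←I2, I5 operands ready
[15] I4 complete, I5 complete
[16] R5←I4, R7←I5
[17] I6 dispatched to IntU
[18] I6 operands ready, I7 dispatched to AddU
[19] I6 complete, I7 operands ready, I8 dispatched to DivU
[20] R5←I6, I8 operands ready
[21] I7 complete
[22] R1←I7
[27] I8 complete
[28] R6←I8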